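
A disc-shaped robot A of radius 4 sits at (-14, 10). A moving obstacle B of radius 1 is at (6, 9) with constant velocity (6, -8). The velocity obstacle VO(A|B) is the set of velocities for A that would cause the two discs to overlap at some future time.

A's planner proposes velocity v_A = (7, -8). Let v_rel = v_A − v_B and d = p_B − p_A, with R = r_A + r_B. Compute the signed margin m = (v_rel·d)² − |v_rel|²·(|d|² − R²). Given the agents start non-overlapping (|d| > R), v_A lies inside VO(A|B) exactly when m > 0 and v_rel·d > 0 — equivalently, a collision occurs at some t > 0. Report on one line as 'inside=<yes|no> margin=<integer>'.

d = (20, -1),  |d|² = 401;  R = 4+1 = 5,  c = 401−5² = 376
v_rel = (1, 0),  |v_rel|² = 1;  v_rel·d = (1)·(20) + (0)·(-1) = 20
1·t² − 40·t + 376 = 0  ⇒  m = 20² − 1·376 = 24
m = 24 > 0,  v_rel·d = 20 > 0  ⇒  inside

inside=yes margin=24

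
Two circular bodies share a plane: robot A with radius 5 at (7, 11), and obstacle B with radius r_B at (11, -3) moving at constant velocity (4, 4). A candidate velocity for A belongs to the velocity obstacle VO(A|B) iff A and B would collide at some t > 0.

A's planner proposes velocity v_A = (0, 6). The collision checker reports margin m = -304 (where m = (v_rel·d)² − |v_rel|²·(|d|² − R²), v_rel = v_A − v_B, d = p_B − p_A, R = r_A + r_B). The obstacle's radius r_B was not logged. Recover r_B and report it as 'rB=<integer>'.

m = -304
d = (4, -14);  v_rel = (-4, 2),  |v_rel|² = 20
v_rel×d = (-4)·(-14) − (2)·(4) = 48
since m = R²·20 − 48²:  R² = (2304 + -304) / 20 = 100
R = √100 = 10  ⇒  r_B = 10 − 5 = 5

rB=5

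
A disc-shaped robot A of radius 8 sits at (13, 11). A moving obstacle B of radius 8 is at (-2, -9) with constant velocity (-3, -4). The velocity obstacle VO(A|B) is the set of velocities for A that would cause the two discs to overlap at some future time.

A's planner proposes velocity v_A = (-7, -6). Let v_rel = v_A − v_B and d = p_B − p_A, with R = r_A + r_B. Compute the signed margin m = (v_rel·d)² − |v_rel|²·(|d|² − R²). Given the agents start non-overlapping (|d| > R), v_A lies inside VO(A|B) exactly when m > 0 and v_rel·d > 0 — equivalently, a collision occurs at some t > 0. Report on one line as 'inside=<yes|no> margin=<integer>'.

d = (-15, -20),  |d|² = 625;  R = 8+8 = 16,  c = 625−16² = 369
v_rel = (-4, -2),  |v_rel|² = 20;  v_rel·d = (-4)·(-15) + (-2)·(-20) = 100
20·t² − 200·t + 369 = 0  ⇒  m = 100² − 20·369 = 2620
m = 2620 > 0,  v_rel·d = 100 > 0  ⇒  inside

inside=yes margin=2620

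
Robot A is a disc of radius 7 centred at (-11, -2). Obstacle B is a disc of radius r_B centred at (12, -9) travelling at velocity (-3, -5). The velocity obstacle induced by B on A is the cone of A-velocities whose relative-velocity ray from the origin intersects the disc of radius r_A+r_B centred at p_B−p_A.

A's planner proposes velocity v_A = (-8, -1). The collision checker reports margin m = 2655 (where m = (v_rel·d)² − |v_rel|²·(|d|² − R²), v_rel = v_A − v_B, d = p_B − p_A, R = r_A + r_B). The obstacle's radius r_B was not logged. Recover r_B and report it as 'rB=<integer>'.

m = 2655
d = (23, -7);  v_rel = (-5, 4),  |v_rel|² = 41
v_rel×d = (-5)·(-7) − (4)·(23) = -57
since m = R²·41 − (-57)²:  R² = (3249 + 2655) / 41 = 144
R = √144 = 12  ⇒  r_B = 12 − 7 = 5

rB=5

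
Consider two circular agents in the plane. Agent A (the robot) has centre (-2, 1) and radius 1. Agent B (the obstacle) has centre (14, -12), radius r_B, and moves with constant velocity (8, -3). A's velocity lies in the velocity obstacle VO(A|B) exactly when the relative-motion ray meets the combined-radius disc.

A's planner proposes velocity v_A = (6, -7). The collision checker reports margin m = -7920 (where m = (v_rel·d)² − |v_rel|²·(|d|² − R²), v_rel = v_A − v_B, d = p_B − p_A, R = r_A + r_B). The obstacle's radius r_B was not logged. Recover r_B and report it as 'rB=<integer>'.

m = -7920
d = (16, -13);  v_rel = (-2, -4),  |v_rel|² = 20
v_rel×d = (-2)·(-13) − (-4)·(16) = 90
since m = R²·20 − 90²:  R² = (8100 + -7920) / 20 = 9
R = √9 = 3  ⇒  r_B = 3 − 1 = 2

rB=2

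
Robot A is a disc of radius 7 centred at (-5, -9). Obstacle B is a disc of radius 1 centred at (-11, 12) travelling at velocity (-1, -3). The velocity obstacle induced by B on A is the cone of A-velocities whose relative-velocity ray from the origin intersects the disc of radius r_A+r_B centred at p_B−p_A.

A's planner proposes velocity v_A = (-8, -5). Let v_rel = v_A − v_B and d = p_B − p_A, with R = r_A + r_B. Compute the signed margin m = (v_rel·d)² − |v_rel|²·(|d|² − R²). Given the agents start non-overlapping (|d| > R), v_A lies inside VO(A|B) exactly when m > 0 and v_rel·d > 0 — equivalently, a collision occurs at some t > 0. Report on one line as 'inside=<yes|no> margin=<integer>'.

d = (-6, 21),  |d|² = 477;  R = 7+1 = 8,  c = 477−8² = 413
v_rel = (-7, -2),  |v_rel|² = 53;  v_rel·d = (-7)·(-6) + (-2)·(21) = 0
53·t² − 0·t + 413 = 0  ⇒  m = 0² − 53·413 = -21889
m = -21889 < 0,  v_rel·d = 0 = 0  ⇒  outside

inside=no margin=-21889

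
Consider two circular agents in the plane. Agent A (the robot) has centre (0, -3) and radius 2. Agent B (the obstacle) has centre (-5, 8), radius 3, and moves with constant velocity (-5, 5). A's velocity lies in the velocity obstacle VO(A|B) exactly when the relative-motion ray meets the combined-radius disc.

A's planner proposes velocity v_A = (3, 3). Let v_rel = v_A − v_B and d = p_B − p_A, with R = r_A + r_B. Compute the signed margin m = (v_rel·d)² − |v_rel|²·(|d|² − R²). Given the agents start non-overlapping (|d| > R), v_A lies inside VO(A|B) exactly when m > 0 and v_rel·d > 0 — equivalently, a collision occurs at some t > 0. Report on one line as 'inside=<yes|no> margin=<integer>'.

d = (-5, 11),  |d|² = 146;  R = 2+3 = 5,  c = 146−5² = 121
v_rel = (8, -2),  |v_rel|² = 68;  v_rel·d = (8)·(-5) + (-2)·(11) = -62
68·t² + 124·t + 121 = 0  ⇒  m = (-62)² − 68·121 = -4384
m = -4384 < 0,  v_rel·d = -62 < 0  ⇒  outside

inside=no margin=-4384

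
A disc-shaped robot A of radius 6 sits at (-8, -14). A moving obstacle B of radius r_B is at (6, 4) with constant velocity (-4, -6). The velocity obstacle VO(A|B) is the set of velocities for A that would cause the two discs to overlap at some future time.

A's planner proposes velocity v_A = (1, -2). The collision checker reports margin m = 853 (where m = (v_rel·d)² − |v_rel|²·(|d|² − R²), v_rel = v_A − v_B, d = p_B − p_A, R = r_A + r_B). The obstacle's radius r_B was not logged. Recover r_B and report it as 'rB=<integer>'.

m = 853
d = (14, 18);  v_rel = (5, 4),  |v_rel|² = 41
v_rel×d = (5)·(18) − (4)·(14) = 34
since m = R²·41 − 34²:  R² = (1156 + 853) / 41 = 49
R = √49 = 7  ⇒  r_B = 7 − 6 = 1

rB=1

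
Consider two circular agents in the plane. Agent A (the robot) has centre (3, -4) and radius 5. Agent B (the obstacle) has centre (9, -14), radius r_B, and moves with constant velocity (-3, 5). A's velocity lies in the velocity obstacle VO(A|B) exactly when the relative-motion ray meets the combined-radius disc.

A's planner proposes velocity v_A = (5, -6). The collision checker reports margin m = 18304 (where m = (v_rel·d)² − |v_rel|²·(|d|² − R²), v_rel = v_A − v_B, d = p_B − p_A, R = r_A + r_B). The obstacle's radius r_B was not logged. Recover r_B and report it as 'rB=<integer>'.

m = 18304
d = (6, -10);  v_rel = (8, -11),  |v_rel|² = 185
v_rel×d = (8)·(-10) − (-11)·(6) = -14
since m = R²·185 − (-14)²:  R² = (196 + 18304) / 185 = 100
R = √100 = 10  ⇒  r_B = 10 − 5 = 5

rB=5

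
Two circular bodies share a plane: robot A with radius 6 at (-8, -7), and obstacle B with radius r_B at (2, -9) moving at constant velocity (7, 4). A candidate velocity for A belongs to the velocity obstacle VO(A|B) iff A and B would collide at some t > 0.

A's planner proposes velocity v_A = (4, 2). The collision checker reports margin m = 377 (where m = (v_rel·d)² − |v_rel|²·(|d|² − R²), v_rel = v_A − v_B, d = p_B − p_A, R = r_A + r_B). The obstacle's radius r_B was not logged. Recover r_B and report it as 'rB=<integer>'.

m = 377
d = (10, -2);  v_rel = (-3, -2),  |v_rel|² = 13
v_rel×d = (-3)·(-2) − (-2)·(10) = 26
since m = R²·13 − 26²:  R² = (676 + 377) / 13 = 81
R = √81 = 9  ⇒  r_B = 9 − 6 = 3

rB=3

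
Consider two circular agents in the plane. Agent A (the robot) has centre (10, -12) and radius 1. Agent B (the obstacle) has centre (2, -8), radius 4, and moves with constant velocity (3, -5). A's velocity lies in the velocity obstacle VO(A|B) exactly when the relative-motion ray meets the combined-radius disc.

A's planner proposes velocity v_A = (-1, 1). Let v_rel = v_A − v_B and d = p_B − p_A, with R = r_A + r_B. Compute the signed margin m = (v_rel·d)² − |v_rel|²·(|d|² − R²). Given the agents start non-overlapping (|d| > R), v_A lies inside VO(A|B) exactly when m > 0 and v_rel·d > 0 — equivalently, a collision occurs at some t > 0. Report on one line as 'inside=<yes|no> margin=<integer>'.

d = (-8, 4),  |d|² = 80;  R = 1+4 = 5,  c = 80−5² = 55
v_rel = (-4, 6),  |v_rel|² = 52;  v_rel·d = (-4)·(-8) + (6)·(4) = 56
52·t² − 112·t + 55 = 0  ⇒  m = 56² − 52·55 = 276
m = 276 > 0,  v_rel·d = 56 > 0  ⇒  inside

inside=yes margin=276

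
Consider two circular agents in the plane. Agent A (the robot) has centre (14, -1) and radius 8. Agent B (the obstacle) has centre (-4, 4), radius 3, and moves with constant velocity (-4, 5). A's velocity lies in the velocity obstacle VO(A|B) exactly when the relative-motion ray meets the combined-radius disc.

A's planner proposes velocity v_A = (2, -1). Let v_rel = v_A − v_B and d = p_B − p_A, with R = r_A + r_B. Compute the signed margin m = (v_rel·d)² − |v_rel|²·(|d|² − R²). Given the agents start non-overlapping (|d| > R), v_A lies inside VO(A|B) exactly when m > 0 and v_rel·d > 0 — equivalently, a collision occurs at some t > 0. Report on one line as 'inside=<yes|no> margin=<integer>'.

d = (-18, 5),  |d|² = 349;  R = 8+3 = 11,  c = 349−11² = 228
v_rel = (6, -6),  |v_rel|² = 72;  v_rel·d = (6)·(-18) + (-6)·(5) = -138
72·t² + 276·t + 228 = 0  ⇒  m = (-138)² − 72·228 = 2628
m = 2628 > 0,  v_rel·d = -138 < 0  ⇒  outside

inside=no margin=2628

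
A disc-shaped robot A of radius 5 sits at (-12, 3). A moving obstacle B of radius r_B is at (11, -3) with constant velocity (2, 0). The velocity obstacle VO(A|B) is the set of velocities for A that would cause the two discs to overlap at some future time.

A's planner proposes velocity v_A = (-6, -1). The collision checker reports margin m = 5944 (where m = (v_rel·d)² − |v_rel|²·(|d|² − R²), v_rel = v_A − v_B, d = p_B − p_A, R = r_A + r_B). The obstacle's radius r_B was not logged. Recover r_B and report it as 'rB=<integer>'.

m = 5944
d = (23, -6);  v_rel = (-8, -1),  |v_rel|² = 65
v_rel×d = (-8)·(-6) − (-1)·(23) = 71
since m = R²·65 − 71²:  R² = (5041 + 5944) / 65 = 169
R = √169 = 13  ⇒  r_B = 13 − 5 = 8

rB=8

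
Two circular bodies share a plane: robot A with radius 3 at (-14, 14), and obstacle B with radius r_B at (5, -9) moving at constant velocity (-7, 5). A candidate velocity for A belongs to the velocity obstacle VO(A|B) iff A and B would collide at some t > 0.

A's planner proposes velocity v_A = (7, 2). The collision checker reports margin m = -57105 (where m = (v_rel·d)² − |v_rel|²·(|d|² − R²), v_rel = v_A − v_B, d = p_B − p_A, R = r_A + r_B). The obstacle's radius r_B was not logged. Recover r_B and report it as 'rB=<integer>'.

m = -57105
d = (19, -23);  v_rel = (14, -3),  |v_rel|² = 205
v_rel×d = (14)·(-23) − (-3)·(19) = -265
since m = R²·205 − (-265)²:  R² = (70225 + -57105) / 205 = 64
R = √64 = 8  ⇒  r_B = 8 − 3 = 5

rB=5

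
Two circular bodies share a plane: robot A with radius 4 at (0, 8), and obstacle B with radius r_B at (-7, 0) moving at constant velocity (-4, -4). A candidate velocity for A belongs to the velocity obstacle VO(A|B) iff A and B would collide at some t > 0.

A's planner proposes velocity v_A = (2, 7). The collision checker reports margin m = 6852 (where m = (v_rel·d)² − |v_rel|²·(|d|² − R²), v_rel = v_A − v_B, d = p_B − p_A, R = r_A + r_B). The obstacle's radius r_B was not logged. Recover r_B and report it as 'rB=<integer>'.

m = 6852
d = (-7, -8);  v_rel = (6, 11),  |v_rel|² = 157
v_rel×d = (6)·(-8) − (11)·(-7) = 29
since m = R²·157 − 29²:  R² = (841 + 6852) / 157 = 49
R = √49 = 7  ⇒  r_B = 7 − 4 = 3

rB=3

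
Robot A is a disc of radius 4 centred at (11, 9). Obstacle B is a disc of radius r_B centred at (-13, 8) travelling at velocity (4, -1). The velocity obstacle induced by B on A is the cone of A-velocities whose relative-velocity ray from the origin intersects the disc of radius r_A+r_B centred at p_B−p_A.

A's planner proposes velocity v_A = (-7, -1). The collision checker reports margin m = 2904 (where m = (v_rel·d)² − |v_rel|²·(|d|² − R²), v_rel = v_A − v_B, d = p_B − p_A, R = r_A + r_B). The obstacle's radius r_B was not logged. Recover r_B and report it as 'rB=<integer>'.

m = 2904
d = (-24, -1);  v_rel = (-11, 0),  |v_rel|² = 121
v_rel×d = (-11)·(-1) − (0)·(-24) = 11
since m = R²·121 − 11²:  R² = (121 + 2904) / 121 = 25
R = √25 = 5  ⇒  r_B = 5 − 4 = 1

rB=1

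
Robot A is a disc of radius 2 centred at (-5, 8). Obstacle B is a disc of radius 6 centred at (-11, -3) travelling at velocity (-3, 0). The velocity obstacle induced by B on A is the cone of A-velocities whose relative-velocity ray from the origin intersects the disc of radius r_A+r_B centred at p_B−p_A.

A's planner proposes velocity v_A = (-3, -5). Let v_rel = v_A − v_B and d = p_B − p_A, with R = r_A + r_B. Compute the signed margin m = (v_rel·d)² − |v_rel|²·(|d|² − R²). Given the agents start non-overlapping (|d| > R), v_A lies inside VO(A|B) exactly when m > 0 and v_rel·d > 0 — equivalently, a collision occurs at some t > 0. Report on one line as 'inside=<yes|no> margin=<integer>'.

d = (-6, -11),  |d|² = 157;  R = 2+6 = 8,  c = 157−8² = 93
v_rel = (0, -5),  |v_rel|² = 25;  v_rel·d = (0)·(-6) + (-5)·(-11) = 55
25·t² − 110·t + 93 = 0  ⇒  m = 55² − 25·93 = 700
m = 700 > 0,  v_rel·d = 55 > 0  ⇒  inside

inside=yes margin=700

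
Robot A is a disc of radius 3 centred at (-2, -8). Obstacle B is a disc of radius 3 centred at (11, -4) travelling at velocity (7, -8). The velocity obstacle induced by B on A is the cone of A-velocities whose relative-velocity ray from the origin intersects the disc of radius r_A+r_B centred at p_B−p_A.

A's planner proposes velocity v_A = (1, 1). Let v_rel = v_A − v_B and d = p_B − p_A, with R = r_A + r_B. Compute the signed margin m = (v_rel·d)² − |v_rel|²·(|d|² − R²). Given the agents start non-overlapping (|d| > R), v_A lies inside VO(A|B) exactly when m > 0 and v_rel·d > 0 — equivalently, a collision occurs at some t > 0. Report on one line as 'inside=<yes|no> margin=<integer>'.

d = (13, 4),  |d|² = 185;  R = 3+3 = 6,  c = 185−6² = 149
v_rel = (-6, 9),  |v_rel|² = 117;  v_rel·d = (-6)·(13) + (9)·(4) = -42
117·t² + 84·t + 149 = 0  ⇒  m = (-42)² − 117·149 = -15669
m = -15669 < 0,  v_rel·d = -42 < 0  ⇒  outside

inside=no margin=-15669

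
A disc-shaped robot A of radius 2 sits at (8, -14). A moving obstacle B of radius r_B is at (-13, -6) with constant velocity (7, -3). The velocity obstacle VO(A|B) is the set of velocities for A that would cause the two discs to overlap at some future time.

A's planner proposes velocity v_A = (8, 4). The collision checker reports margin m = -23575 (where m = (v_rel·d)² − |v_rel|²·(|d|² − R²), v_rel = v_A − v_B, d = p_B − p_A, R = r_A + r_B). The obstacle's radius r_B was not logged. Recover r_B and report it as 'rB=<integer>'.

m = -23575
d = (-21, 8);  v_rel = (1, 7),  |v_rel|² = 50
v_rel×d = (1)·(8) − (7)·(-21) = 155
since m = R²·50 − 155²:  R² = (24025 + -23575) / 50 = 9
R = √9 = 3  ⇒  r_B = 3 − 2 = 1

rB=1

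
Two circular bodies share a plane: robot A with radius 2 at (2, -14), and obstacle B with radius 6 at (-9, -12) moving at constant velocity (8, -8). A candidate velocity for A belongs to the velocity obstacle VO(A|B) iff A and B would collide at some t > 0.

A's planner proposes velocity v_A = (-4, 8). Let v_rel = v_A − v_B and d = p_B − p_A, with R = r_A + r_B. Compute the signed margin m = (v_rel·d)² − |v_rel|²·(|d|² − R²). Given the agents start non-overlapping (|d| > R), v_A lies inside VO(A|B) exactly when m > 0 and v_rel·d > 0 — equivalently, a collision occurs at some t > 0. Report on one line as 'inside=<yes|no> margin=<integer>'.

d = (-11, 2),  |d|² = 125;  R = 2+6 = 8,  c = 125−8² = 61
v_rel = (-12, 16),  |v_rel|² = 400;  v_rel·d = (-12)·(-11) + (16)·(2) = 164
400·t² − 328·t + 61 = 0  ⇒  m = 164² − 400·61 = 2496
m = 2496 > 0,  v_rel·d = 164 > 0  ⇒  inside

inside=yes margin=2496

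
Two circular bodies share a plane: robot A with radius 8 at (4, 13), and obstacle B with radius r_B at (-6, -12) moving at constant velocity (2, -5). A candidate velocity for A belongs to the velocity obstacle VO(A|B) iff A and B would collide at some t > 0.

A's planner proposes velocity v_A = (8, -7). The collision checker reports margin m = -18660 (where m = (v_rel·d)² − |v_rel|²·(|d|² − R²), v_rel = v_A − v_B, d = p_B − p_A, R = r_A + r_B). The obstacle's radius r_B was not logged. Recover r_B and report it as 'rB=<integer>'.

m = -18660
d = (-10, -25);  v_rel = (6, -2),  |v_rel|² = 40
v_rel×d = (6)·(-25) − (-2)·(-10) = -170
since m = R²·40 − (-170)²:  R² = (28900 + -18660) / 40 = 256
R = √256 = 16  ⇒  r_B = 16 − 8 = 8

rB=8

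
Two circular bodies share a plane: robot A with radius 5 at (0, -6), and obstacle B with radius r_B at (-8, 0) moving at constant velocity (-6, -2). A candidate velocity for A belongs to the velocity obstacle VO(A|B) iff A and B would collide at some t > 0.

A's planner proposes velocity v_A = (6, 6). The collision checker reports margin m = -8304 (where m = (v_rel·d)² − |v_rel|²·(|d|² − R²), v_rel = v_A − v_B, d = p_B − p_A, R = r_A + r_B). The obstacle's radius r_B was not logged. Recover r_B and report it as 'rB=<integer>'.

m = -8304
d = (-8, 6);  v_rel = (12, 8),  |v_rel|² = 208
v_rel×d = (12)·(6) − (8)·(-8) = 136
since m = R²·208 − 136²:  R² = (18496 + -8304) / 208 = 49
R = √49 = 7  ⇒  r_B = 7 − 5 = 2

rB=2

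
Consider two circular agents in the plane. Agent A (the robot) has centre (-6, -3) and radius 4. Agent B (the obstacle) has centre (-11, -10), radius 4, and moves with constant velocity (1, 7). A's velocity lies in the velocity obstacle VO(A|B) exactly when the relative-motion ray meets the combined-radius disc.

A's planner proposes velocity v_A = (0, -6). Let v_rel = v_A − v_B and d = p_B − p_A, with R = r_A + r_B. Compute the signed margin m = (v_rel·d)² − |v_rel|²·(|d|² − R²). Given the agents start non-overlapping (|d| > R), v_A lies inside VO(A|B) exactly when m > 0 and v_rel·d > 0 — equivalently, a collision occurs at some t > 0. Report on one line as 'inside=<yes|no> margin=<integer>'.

d = (-5, -7),  |d|² = 74;  R = 4+4 = 8,  c = 74−8² = 10
v_rel = (-1, -13),  |v_rel|² = 170;  v_rel·d = (-1)·(-5) + (-13)·(-7) = 96
170·t² − 192·t + 10 = 0  ⇒  m = 96² − 170·10 = 7516
m = 7516 > 0,  v_rel·d = 96 > 0  ⇒  inside

inside=yes margin=7516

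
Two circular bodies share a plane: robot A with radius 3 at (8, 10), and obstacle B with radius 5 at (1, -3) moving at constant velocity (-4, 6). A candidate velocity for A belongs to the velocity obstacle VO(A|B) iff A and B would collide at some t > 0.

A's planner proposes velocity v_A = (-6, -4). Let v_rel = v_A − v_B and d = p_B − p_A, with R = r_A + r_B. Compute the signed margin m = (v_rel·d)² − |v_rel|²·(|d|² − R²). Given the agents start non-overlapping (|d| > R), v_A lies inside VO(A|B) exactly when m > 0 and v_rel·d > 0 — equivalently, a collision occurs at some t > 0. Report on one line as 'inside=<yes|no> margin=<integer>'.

d = (-7, -13),  |d|² = 218;  R = 3+5 = 8,  c = 218−8² = 154
v_rel = (-2, -10),  |v_rel|² = 104;  v_rel·d = (-2)·(-7) + (-10)·(-13) = 144
104·t² − 288·t + 154 = 0  ⇒  m = 144² − 104·154 = 4720
m = 4720 > 0,  v_rel·d = 144 > 0  ⇒  inside

inside=yes margin=4720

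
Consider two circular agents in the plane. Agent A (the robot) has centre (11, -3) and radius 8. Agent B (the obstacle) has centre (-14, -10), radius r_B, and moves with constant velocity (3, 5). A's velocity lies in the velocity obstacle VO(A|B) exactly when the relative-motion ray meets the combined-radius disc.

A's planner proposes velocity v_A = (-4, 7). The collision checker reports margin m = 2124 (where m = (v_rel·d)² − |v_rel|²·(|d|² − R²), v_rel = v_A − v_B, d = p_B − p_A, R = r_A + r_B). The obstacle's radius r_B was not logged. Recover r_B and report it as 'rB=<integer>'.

m = 2124
d = (-25, -7);  v_rel = (-7, 2),  |v_rel|² = 53
v_rel×d = (-7)·(-7) − (2)·(-25) = 99
since m = R²·53 − 99²:  R² = (9801 + 2124) / 53 = 225
R = √225 = 15  ⇒  r_B = 15 − 8 = 7

rB=7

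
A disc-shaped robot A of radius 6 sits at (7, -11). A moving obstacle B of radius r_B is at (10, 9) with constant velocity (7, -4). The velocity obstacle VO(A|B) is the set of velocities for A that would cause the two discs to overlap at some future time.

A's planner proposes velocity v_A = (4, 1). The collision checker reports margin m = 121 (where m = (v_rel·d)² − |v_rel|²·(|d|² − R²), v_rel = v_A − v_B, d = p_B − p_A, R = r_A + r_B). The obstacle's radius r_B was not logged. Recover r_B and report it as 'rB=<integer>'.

m = 121
d = (3, 20);  v_rel = (-3, 5),  |v_rel|² = 34
v_rel×d = (-3)·(20) − (5)·(3) = -75
since m = R²·34 − (-75)²:  R² = (5625 + 121) / 34 = 169
R = √169 = 13  ⇒  r_B = 13 − 6 = 7

rB=7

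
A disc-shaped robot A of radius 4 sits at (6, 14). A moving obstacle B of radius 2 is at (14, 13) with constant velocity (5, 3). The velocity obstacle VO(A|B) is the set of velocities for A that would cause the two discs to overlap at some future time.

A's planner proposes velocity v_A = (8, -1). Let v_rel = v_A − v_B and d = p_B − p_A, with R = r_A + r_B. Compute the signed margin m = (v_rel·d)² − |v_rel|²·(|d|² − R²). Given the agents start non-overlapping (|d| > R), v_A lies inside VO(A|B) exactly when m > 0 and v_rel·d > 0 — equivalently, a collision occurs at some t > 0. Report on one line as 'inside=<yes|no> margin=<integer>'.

d = (8, -1),  |d|² = 65;  R = 4+2 = 6,  c = 65−6² = 29
v_rel = (3, -4),  |v_rel|² = 25;  v_rel·d = (3)·(8) + (-4)·(-1) = 28
25·t² − 56·t + 29 = 0  ⇒  m = 28² − 25·29 = 59
m = 59 > 0,  v_rel·d = 28 > 0  ⇒  inside

inside=yes margin=59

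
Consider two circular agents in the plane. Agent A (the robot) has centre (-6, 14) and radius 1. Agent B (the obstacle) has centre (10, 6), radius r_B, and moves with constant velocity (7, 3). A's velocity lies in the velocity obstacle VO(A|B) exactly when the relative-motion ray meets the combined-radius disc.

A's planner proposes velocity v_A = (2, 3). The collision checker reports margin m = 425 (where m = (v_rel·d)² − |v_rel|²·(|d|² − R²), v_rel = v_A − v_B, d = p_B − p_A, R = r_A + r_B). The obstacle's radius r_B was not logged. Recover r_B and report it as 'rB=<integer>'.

m = 425
d = (16, -8);  v_rel = (-5, 0),  |v_rel|² = 25
v_rel×d = (-5)·(-8) − (0)·(16) = 40
since m = R²·25 − 40²:  R² = (1600 + 425) / 25 = 81
R = √81 = 9  ⇒  r_B = 9 − 1 = 8

rB=8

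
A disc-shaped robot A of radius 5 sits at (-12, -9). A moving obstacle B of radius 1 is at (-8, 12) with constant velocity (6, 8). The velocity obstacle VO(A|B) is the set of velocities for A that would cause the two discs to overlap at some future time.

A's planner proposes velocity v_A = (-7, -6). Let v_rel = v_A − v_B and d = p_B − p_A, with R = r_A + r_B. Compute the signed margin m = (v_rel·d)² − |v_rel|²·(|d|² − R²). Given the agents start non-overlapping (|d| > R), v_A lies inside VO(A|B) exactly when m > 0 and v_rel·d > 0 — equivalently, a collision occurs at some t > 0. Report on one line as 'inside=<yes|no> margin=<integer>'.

d = (4, 21),  |d|² = 457;  R = 5+1 = 6,  c = 457−6² = 421
v_rel = (-13, -14),  |v_rel|² = 365;  v_rel·d = (-13)·(4) + (-14)·(21) = -346
365·t² + 692·t + 421 = 0  ⇒  m = (-346)² − 365·421 = -33949
m = -33949 < 0,  v_rel·d = -346 < 0  ⇒  outside

inside=no margin=-33949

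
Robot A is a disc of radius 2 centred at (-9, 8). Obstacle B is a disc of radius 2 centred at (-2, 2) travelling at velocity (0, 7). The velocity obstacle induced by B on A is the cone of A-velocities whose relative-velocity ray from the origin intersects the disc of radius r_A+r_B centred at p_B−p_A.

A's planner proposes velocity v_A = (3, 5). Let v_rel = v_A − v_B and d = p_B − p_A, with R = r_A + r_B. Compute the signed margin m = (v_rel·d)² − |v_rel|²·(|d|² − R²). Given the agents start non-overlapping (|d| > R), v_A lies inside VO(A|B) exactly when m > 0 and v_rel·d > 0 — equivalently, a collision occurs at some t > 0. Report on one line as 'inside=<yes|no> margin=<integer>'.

d = (7, -6),  |d|² = 85;  R = 2+2 = 4,  c = 85−4² = 69
v_rel = (3, -2),  |v_rel|² = 13;  v_rel·d = (3)·(7) + (-2)·(-6) = 33
13·t² − 66·t + 69 = 0  ⇒  m = 33² − 13·69 = 192
m = 192 > 0,  v_rel·d = 33 > 0  ⇒  inside

inside=yes margin=192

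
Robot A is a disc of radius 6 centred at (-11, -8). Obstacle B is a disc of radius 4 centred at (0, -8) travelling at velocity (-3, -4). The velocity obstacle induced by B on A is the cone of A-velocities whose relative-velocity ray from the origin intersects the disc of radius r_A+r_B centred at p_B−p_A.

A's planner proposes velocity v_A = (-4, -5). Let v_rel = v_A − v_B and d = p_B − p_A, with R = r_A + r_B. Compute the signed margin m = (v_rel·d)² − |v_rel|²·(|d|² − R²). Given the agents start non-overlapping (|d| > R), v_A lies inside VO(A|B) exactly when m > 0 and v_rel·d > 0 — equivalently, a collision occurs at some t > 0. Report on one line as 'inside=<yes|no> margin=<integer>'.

d = (11, 0),  |d|² = 121;  R = 6+4 = 10,  c = 121−10² = 21
v_rel = (-1, -1),  |v_rel|² = 2;  v_rel·d = (-1)·(11) + (-1)·(0) = -11
2·t² + 22·t + 21 = 0  ⇒  m = (-11)² − 2·21 = 79
m = 79 > 0,  v_rel·d = -11 < 0  ⇒  outside

inside=no margin=79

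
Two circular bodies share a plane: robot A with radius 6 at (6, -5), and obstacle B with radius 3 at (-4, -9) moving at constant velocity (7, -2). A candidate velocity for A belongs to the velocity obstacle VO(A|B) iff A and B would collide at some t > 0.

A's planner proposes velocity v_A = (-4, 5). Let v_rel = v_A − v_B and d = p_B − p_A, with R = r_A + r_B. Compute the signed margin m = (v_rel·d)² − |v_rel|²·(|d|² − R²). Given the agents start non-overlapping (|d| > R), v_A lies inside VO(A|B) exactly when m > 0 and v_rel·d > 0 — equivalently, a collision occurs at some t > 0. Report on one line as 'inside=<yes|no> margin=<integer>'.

d = (-10, -4),  |d|² = 116;  R = 6+3 = 9,  c = 116−9² = 35
v_rel = (-11, 7),  |v_rel|² = 170;  v_rel·d = (-11)·(-10) + (7)·(-4) = 82
170·t² − 164·t + 35 = 0  ⇒  m = 82² − 170·35 = 774
m = 774 > 0,  v_rel·d = 82 > 0  ⇒  inside

inside=yes margin=774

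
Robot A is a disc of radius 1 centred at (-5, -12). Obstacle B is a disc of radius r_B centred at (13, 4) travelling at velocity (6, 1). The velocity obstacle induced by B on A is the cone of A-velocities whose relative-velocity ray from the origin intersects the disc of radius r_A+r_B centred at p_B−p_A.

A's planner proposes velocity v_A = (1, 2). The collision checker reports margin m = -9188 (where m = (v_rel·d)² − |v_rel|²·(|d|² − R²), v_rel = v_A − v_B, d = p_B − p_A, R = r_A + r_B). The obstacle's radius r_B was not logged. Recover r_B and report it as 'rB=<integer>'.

m = -9188
d = (18, 16);  v_rel = (-5, 1),  |v_rel|² = 26
v_rel×d = (-5)·(16) − (1)·(18) = -98
since m = R²·26 − (-98)²:  R² = (9604 + -9188) / 26 = 16
R = √16 = 4  ⇒  r_B = 4 − 1 = 3

rB=3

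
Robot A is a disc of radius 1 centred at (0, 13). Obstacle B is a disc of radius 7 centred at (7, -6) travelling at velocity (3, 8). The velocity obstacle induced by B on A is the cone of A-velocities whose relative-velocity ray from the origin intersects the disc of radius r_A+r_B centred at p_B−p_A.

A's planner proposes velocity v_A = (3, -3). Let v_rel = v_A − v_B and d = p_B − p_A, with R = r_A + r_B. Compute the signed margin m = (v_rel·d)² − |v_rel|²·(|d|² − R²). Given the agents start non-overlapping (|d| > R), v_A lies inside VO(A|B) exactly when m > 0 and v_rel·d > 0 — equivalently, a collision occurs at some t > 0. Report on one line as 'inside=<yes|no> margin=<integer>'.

d = (7, -19),  |d|² = 410;  R = 1+7 = 8,  c = 410−8² = 346
v_rel = (0, -11),  |v_rel|² = 121;  v_rel·d = (0)·(7) + (-11)·(-19) = 209
121·t² − 418·t + 346 = 0  ⇒  m = 209² − 121·346 = 1815
m = 1815 > 0,  v_rel·d = 209 > 0  ⇒  inside

inside=yes margin=1815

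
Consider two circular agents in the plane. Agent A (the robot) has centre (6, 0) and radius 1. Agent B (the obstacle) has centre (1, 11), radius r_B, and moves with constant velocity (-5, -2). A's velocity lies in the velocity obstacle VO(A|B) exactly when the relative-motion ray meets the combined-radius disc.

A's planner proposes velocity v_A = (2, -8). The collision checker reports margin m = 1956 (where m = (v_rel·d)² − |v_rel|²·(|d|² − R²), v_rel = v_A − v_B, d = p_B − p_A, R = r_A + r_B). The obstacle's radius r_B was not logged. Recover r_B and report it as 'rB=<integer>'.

m = 1956
d = (-5, 11);  v_rel = (7, -6),  |v_rel|² = 85
v_rel×d = (7)·(11) − (-6)·(-5) = 47
since m = R²·85 − 47²:  R² = (2209 + 1956) / 85 = 49
R = √49 = 7  ⇒  r_B = 7 − 1 = 6

rB=6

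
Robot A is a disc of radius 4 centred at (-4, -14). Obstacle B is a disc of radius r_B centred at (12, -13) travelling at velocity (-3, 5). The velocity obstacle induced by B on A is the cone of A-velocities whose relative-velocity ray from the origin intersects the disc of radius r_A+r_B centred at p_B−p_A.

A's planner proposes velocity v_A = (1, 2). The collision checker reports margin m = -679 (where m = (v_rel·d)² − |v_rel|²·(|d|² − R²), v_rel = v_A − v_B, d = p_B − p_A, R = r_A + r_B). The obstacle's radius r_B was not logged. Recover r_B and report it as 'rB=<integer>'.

m = -679
d = (16, 1);  v_rel = (4, -3),  |v_rel|² = 25
v_rel×d = (4)·(1) − (-3)·(16) = 52
since m = R²·25 − 52²:  R² = (2704 + -679) / 25 = 81
R = √81 = 9  ⇒  r_B = 9 − 4 = 5

rB=5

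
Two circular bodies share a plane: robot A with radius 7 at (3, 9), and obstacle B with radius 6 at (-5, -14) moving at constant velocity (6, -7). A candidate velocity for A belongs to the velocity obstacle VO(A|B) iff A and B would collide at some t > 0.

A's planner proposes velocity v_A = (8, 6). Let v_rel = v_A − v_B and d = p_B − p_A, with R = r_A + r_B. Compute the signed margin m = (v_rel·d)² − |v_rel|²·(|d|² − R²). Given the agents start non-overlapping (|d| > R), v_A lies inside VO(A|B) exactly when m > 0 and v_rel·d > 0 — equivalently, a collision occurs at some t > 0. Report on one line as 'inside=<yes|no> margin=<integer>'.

d = (-8, -23),  |d|² = 593;  R = 7+6 = 13,  c = 593−13² = 424
v_rel = (2, 13),  |v_rel|² = 173;  v_rel·d = (2)·(-8) + (13)·(-23) = -315
173·t² + 630·t + 424 = 0  ⇒  m = (-315)² − 173·424 = 25873
m = 25873 > 0,  v_rel·d = -315 < 0  ⇒  outside

inside=no margin=25873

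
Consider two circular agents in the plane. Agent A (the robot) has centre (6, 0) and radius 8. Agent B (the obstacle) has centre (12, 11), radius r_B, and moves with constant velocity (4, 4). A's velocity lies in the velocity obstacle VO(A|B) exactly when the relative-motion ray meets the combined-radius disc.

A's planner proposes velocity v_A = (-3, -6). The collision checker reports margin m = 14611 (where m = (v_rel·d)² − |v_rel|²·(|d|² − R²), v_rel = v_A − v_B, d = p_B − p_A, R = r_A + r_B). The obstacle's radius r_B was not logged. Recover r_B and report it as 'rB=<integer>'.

m = 14611
d = (6, 11);  v_rel = (-7, -10),  |v_rel|² = 149
v_rel×d = (-7)·(11) − (-10)·(6) = -17
since m = R²·149 − (-17)²:  R² = (289 + 14611) / 149 = 100
R = √100 = 10  ⇒  r_B = 10 − 8 = 2

rB=2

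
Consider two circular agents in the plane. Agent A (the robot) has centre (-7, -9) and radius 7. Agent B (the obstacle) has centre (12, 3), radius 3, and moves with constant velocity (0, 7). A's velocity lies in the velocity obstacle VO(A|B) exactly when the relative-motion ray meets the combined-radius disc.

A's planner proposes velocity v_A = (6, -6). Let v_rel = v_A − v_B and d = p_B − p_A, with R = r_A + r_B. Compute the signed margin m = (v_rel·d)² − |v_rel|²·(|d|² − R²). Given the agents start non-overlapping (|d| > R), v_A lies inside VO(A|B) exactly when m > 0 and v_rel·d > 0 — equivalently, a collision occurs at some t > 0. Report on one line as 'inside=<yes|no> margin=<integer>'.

d = (19, 12),  |d|² = 505;  R = 7+3 = 10,  c = 505−10² = 405
v_rel = (6, -13),  |v_rel|² = 205;  v_rel·d = (6)·(19) + (-13)·(12) = -42
205·t² + 84·t + 405 = 0  ⇒  m = (-42)² − 205·405 = -81261
m = -81261 < 0,  v_rel·d = -42 < 0  ⇒  outside

inside=no margin=-81261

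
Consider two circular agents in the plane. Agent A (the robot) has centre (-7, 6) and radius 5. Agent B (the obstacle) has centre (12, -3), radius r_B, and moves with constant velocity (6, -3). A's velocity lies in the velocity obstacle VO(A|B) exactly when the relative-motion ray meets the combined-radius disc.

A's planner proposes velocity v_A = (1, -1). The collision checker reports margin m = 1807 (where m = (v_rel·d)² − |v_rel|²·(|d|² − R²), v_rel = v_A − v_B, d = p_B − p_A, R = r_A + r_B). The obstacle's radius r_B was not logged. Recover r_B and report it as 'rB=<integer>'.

m = 1807
d = (19, -9);  v_rel = (-5, 2),  |v_rel|² = 29
v_rel×d = (-5)·(-9) − (2)·(19) = 7
since m = R²·29 − 7²:  R² = (49 + 1807) / 29 = 64
R = √64 = 8  ⇒  r_B = 8 − 5 = 3

rB=3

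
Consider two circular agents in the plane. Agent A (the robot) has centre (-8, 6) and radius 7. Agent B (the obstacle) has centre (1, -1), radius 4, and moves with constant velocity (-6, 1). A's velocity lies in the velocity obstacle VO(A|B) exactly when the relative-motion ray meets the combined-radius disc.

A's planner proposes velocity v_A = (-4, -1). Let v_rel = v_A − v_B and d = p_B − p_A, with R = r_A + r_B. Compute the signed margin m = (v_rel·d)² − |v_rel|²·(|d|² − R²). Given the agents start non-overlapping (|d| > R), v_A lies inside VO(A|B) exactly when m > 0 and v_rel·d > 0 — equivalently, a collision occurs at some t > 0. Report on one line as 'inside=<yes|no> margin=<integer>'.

d = (9, -7),  |d|² = 130;  R = 7+4 = 11,  c = 130−11² = 9
v_rel = (2, -2),  |v_rel|² = 8;  v_rel·d = (2)·(9) + (-2)·(-7) = 32
8·t² − 64·t + 9 = 0  ⇒  m = 32² − 8·9 = 952
m = 952 > 0,  v_rel·d = 32 > 0  ⇒  inside

inside=yes margin=952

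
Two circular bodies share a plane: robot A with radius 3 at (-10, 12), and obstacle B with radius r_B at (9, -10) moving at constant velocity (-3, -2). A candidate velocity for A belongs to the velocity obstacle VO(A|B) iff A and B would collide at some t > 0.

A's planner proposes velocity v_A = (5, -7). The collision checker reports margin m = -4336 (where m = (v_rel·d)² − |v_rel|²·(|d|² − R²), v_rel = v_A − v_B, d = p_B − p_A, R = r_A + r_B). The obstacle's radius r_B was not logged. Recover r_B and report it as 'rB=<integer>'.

m = -4336
d = (19, -22);  v_rel = (8, -5),  |v_rel|² = 89
v_rel×d = (8)·(-22) − (-5)·(19) = -81
since m = R²·89 − (-81)²:  R² = (6561 + -4336) / 89 = 25
R = √25 = 5  ⇒  r_B = 5 − 3 = 2

rB=2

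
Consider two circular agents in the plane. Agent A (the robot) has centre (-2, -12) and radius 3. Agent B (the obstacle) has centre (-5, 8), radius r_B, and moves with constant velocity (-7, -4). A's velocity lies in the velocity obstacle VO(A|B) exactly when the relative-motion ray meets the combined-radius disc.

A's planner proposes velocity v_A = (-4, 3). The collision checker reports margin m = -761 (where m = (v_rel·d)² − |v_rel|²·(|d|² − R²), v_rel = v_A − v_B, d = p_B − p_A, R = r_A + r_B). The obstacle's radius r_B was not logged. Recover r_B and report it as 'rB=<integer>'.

m = -761
d = (-3, 20);  v_rel = (3, 7),  |v_rel|² = 58
v_rel×d = (3)·(20) − (7)·(-3) = 81
since m = R²·58 − 81²:  R² = (6561 + -761) / 58 = 100
R = √100 = 10  ⇒  r_B = 10 − 3 = 7

rB=7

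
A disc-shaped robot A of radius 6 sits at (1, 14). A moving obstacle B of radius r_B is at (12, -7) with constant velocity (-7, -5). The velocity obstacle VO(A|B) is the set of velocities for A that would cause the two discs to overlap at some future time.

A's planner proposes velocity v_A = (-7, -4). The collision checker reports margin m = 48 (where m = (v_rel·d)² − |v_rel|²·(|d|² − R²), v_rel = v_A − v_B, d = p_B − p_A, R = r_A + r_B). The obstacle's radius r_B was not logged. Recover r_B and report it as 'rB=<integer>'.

m = 48
d = (11, -21);  v_rel = (0, 1),  |v_rel|² = 1
v_rel×d = (0)·(-21) − (1)·(11) = -11
since m = R²·1 − (-11)²:  R² = (121 + 48) / 1 = 169
R = √169 = 13  ⇒  r_B = 13 − 6 = 7

rB=7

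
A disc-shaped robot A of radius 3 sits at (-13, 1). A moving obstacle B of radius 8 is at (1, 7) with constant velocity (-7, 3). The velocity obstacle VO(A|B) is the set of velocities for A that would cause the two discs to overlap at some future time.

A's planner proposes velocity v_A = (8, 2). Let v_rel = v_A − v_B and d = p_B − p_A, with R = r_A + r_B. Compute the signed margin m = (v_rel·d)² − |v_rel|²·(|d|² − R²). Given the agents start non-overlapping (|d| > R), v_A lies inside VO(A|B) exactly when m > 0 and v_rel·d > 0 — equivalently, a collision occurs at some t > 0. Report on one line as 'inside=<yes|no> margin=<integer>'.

d = (14, 6),  |d|² = 232;  R = 3+8 = 11,  c = 232−11² = 111
v_rel = (15, -1),  |v_rel|² = 226;  v_rel·d = (15)·(14) + (-1)·(6) = 204
226·t² − 408·t + 111 = 0  ⇒  m = 204² − 226·111 = 16530
m = 16530 > 0,  v_rel·d = 204 > 0  ⇒  inside

inside=yes margin=16530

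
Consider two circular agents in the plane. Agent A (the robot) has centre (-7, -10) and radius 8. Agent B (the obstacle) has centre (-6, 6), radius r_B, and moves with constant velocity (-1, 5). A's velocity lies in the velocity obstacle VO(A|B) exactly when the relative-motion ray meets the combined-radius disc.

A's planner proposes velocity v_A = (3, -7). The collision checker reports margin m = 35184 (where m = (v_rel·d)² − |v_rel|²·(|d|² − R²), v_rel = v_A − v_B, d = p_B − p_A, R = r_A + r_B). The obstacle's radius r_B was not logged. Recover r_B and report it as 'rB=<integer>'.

m = 35184
d = (1, 16);  v_rel = (4, -12),  |v_rel|² = 160
v_rel×d = (4)·(16) − (-12)·(1) = 76
since m = R²·160 − 76²:  R² = (5776 + 35184) / 160 = 256
R = √256 = 16  ⇒  r_B = 16 − 8 = 8

rB=8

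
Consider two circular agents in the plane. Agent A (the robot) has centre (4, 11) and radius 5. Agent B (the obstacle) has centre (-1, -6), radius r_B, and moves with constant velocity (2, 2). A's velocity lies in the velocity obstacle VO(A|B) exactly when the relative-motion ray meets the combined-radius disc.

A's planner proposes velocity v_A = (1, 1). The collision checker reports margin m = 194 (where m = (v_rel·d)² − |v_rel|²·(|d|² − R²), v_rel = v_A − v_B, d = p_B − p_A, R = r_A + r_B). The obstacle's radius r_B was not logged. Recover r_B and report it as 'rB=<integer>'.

m = 194
d = (-5, -17);  v_rel = (-1, -1),  |v_rel|² = 2
v_rel×d = (-1)·(-17) − (-1)·(-5) = 12
since m = R²·2 − 12²:  R² = (144 + 194) / 2 = 169
R = √169 = 13  ⇒  r_B = 13 − 5 = 8

rB=8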